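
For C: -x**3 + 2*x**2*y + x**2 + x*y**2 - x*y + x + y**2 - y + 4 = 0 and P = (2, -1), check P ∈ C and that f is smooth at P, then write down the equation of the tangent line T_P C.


Tangent line at P: -13*x - y + 25 = 0.

Step 1: f(2, -1) = 0, so P lies on C.
Step 2: partial derivatives
  f_x(x, y) = -3*x**2 + 4*x*y + 2*x + y**2 - y + 1, f_y(x, y) = 2*x**2 + 2*x*y - x + 2*y - 1.
  f_x(P) = -13, f_y(P) = -1 (gradient nonzero, so P is smooth).
Step 3: tangent line at P: -13·(x − 2) + -1·(y − -1) = 0.
Expanding: -13*x - y + 25 = 0.


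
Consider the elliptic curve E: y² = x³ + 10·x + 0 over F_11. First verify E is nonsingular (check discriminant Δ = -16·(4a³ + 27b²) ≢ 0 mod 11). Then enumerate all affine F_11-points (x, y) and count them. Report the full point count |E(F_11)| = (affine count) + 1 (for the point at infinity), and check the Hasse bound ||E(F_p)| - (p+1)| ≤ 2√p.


Affine points = {(0, 0), (1, 0), (4, 4), (4, 7), (6, 1), (6, 10), (8, 3), (8, 8), (9, 4), (9, 7), (10, 0)}; affine count = 11; |E(F_11)| = 12.

Discriminant check: Δ ∝ 4a³ + 27b² = 4·10³ + 27·0² = 4·1000 + 27·0 ≡ 7 (mod 11). Nonzero ⇒ E is nonsingular.
For each x ∈ F_11, compute rhs = x³ + 10·x + 0 mod 11, then count y ∈ F_11 with y² ≡ rhs.
  x = 0: rhs = 0, matching y values: 0 (1 points).
  x = 1: rhs = 0, matching y values: 0 (1 points).
  x = 2: rhs = 6, matching y values: none (0 points).
  x = 3: rhs = 2, matching y values: none (0 points).
  x = 4: rhs = 5, matching y values: 4, 7 (2 points).
  x = 5: rhs = 10, matching y values: none (0 points).
  x = 6: rhs = 1, matching y values: 1, 10 (2 points).
  x = 7: rhs = 6, matching y values: none (0 points).
  x = 8: rhs = 9, matching y values: 3, 8 (2 points).
  x = 9: rhs = 5, matching y values: 4, 7 (2 points).
  x = 10: rhs = 0, matching y values: 0 (1 points).
Total affine count: 11.
Full point count |E(F_11)| = 11 + 1 = 12.
Hasse bound: |12 − (11+1)| = |0| = 0 ≤ 2√11 ≈ 6.6332 ✓.


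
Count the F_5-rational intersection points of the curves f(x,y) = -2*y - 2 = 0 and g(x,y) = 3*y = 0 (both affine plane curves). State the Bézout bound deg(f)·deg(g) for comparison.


Common zeros: ∅; count = 0; Bézout bound = 1.

deg(f) = 1, deg(g) = 1, so Bézout bound = 1.
Scan x ∈ F_5. For each x, list the y ∈ F_5 with f(x, y) ≡ 0 and those with g(x, y) ≡ 0 (mod 5); the common zeros in that column are the intersection.
  x = 0: f ≡ 0 at y ∈ {4}; g ≡ 0 at y ∈ {0}; common: ∅.
  x = 1: f ≡ 0 at y ∈ {4}; g ≡ 0 at y ∈ {0}; common: ∅.
  x = 2: f ≡ 0 at y ∈ {4}; g ≡ 0 at y ∈ {0}; common: ∅.
  x = 3: f ≡ 0 at y ∈ {4}; g ≡ 0 at y ∈ {0}; common: ∅.
  x = 4: f ≡ 0 at y ∈ {4}; g ≡ 0 at y ∈ {0}; common: ∅.
Collecting: common zeros = ∅, so the count is 0.
Comparison with the Bézout bound: 0 ≤ 1 = deg(f)·deg(g), as expected for curves with no common component (the affine F_5-count falls short of the bound because intersections may lie at infinity, over extension fields, or carry multiplicity).


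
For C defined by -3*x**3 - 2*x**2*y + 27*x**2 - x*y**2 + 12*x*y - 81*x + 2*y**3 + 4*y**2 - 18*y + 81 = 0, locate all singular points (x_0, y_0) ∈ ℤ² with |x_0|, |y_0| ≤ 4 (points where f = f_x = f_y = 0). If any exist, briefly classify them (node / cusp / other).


Singular points: {(3, 0)}; classification: cusp.

Compute partial derivatives:
  f_x = -9*x**2 - 4*x*y + 54*x - y**2 + 12*y - 81.
  f_y = -2*x**2 - 2*x*y + 12*x + 6*y**2 + 8*y - 18.
Scan x_0 ∈ {−4, ..., 4}. For each x_0, f_y(x_0, y) is a polynomial in y; find its integer roots y ∈ {−4, ..., 4}, then test f_x and f at those candidates.
  x = -4: f_y(-4, y) = 6*y**2 + 16*y - 98; no integer root y with |y| ≤ 4.
  x = -3: f_y(-3, y) = 6*y**2 + 14*y - 72; no integer root y with |y| ≤ 4.
  x = -2: f_y(-2, y) = 6*y**2 + 12*y - 50; no integer root y with |y| ≤ 4.
  x = -1: f_y(-1, y) = 6*y**2 + 10*y - 32; no integer root y with |y| ≤ 4.
  x = 0: f_y(0, y) = 6*y**2 + 8*y - 18; no integer root y with |y| ≤ 4.
  x = 1: f_y(1, y) = 6*y**2 + 6*y - 8; no integer root y with |y| ≤ 4.
  x = 2: f_y(2, y) = 6*y**2 + 4*y - 2; vanishes at y ∈ {-1}. (2, -1): f_x = -14 ≠ 0.
  x = 3: f_y(3, y) = 6*y**2 + 2*y; vanishes at y ∈ {0}. (3, 0): f_x = 0, f = 0 — SINGULAR.
  x = 4: f_y(4, y) = 6*y**2 - 2; no integer root y with |y| ≤ 4.
Only singular point on the grid: (3, 0).
Classify: substitute x = 3 + u, y = 0 + v and expand: f = -3*u**3 - 2*u**2*v - u*v**2 + 2*v**3 + v**2.
No constant or linear terms (consistent with a singular point). Quadratic part: v**2. Cubic part: -3*u**3 - 2*u**2*v - u*v**2 + 2*v**3.
The quadratic part v**2 is a perfect square, so there is a single (double) tangent line v = 0, i.e. y = 0. Restricting the cubic part to that line (v = 0) leaves -3*u**3 ≠ 0, so f is not divisible by v and the branch is v² ≈ 3*u**3 to lowest order — this is a cusp.
Classification: cusp.


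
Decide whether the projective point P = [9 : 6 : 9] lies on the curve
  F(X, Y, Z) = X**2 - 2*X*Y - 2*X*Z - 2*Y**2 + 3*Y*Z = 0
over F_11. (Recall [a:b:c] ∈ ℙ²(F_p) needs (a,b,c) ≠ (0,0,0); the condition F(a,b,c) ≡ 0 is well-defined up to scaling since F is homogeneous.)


F(9,6,9) ≡ 0 (mod 11); P is on the curve.

Evaluate F(9, 6, 9) term-by-term (mod 11).
  X**2 ↦ 1·81·1·1 = 81
  -2*X*Y ↦ -2·9·6·1 = -108
  -2*X*Z ↦ -2·9·1·9 = -162
  -2*Y**2 ↦ -2·1·36·1 = -72
  3*Y*Z ↦ 3·1·6·9 = 162
Sum: F(9, 6, 9) = (81) + (-108) + (-162) + (-72) + (162) = -99.
Reducing mod 11: -99 ≡ 0 (mod 11).
Since F(a, b, c) ≡ 0 (mod 11), P lies on the curve.


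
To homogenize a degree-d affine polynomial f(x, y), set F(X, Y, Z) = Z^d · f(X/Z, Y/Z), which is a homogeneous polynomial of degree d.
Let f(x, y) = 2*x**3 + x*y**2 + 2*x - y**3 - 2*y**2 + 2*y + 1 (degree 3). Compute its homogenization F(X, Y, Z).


F(X, Y, Z) = 2*X**3 + X*Y**2 + 2*X*Z**2 - Y**3 - 2*Y**2*Z + 2*Y*Z**2 + Z**3

deg(f) = 3.
Substitute x = X/Z, y = Y/Z into f, then multiply by Z^3.
  monomial 2·x^3·y^0 ↦ 2·X^3·Y^0·Z^0.
  monomial 1·x^1·y^2 ↦ 1·X^1·Y^2·Z^0.
  monomial 2·x^1·y^0 ↦ 2·X^1·Y^0·Z^2.
  monomial -1·x^0·y^3 ↦ -1·X^0·Y^3·Z^0.
  monomial -2·x^0·y^2 ↦ -2·X^0·Y^2·Z^1.
  monomial 2·x^0·y^1 ↦ 2·X^0·Y^1·Z^2.
  monomial 1·x^0·y^0 ↦ 1·X^0·Y^0·Z^3.
Collecting: F(X, Y, Z) = 2*X**3 + X*Y**2 + 2*X*Z**2 - Y**3 - 2*Y**2*Z + 2*Y*Z**2 + Z**3.


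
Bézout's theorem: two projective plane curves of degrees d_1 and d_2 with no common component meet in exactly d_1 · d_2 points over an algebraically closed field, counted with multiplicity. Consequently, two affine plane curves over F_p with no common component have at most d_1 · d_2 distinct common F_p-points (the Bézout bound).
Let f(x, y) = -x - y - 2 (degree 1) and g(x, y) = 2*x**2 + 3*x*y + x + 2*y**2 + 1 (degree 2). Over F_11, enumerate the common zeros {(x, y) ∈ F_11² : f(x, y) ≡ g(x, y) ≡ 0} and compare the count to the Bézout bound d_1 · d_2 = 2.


Common zeros: ∅; count = 0; Bézout bound = 2.

deg(f) = 1, deg(g) = 2, so Bézout bound = 2.
Scan x ∈ F_11. For each x, list the y ∈ F_11 with f(x, y) ≡ 0 and those with g(x, y) ≡ 0 (mod 11); the common zeros in that column are the intersection.
  x = 0: f ≡ 0 at y ∈ {9}; g ≡ 0 at y ∈ {4, 7}; common: ∅.
  x = 1: f ≡ 0 at y ∈ {8}; g ≡ 0 at y ∈ ∅; common: ∅.
  x = 2: f ≡ 0 at y ∈ {7}; g ≡ 0 at y ∈ {0, 8}; common: ∅.
  x = 3: f ≡ 0 at y ∈ {6}; g ≡ 0 at y ∈ {0, 1}; common: ∅.
  x = 4: f ≡ 0 at y ∈ {5}; g ≡ 0 at y ∈ ∅; common: ∅.
  x = 5: f ≡ 0 at y ∈ {4}; g ≡ 0 at y ∈ ∅; common: ∅.
  x = 6: f ≡ 0 at y ∈ {3}; g ≡ 0 at y ∈ {1}; common: ∅.
  x = 7: f ≡ 0 at y ∈ {2}; g ≡ 0 at y ∈ {3}; common: ∅.
  x = 8: f ≡ 0 at y ∈ {1}; g ≡ 0 at y ∈ ∅; common: ∅.
  x = 9: f ≡ 0 at y ∈ {0}; g ≡ 0 at y ∈ ∅; common: ∅.
  x = 10: f ≡ 0 at y ∈ {10}; g ≡ 0 at y ∈ {3, 4}; common: ∅.
Collecting: common zeros = ∅, so the count is 0.
Comparison with the Bézout bound: 0 ≤ 2 = deg(f)·deg(g), as expected for curves with no common component (the affine F_11-count falls short of the bound because intersections may lie at infinity, over extension fields, or carry multiplicity).


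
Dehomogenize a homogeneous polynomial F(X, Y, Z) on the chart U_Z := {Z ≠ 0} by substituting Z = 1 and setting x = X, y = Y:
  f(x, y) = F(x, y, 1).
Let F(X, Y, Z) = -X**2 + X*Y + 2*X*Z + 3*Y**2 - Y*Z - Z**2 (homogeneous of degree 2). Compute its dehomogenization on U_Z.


f(x, y) = -x**2 + x*y + 2*x + 3*y**2 - y - 1

On U_Z we set Z = 1. Each monomial c·X^i·Y^j·Z^k in F becomes c·x^i·y^j·1^k = c·x^i·y^j.
Substituting Z = 1: F(X, Y, 1) = -x**2 + x*y + 2*x + 3*y**2 - y - 1.
Note: deg(f) ≤ deg(F) = 2; strict inequality happens when F is divisible by Z (lost terms).


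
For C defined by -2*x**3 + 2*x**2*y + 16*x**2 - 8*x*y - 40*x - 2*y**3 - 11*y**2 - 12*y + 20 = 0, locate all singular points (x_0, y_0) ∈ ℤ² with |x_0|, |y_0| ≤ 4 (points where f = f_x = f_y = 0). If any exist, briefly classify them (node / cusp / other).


Singular points: {(2, -2)}; classification: cusp.

Compute partial derivatives:
  f_x = -6*x**2 + 4*x*y + 32*x - 8*y - 40.
  f_y = 2*x**2 - 8*x - 6*y**2 - 22*y - 12.
Scan x_0 ∈ {−4, ..., 4}. For each x_0, f_y(x_0, y) is a polynomial in y; find its integer roots y ∈ {−4, ..., 4}, then test f_x and f at those candidates.
  x = -4: f_y(-4, y) = -6*y**2 - 22*y + 52; no integer root y with |y| ≤ 4.
  x = -3: f_y(-3, y) = -6*y**2 - 22*y + 30; no integer root y with |y| ≤ 4.
  x = -2: f_y(-2, y) = -6*y**2 - 22*y + 12; no integer root y with |y| ≤ 4.
  x = -1: f_y(-1, y) = -6*y**2 - 22*y - 2; no integer root y with |y| ≤ 4.
  x = 0: f_y(0, y) = -6*y**2 - 22*y - 12; vanishes at y ∈ {-3}. (0, -3): f_x = -16 ≠ 0.
  x = 1: f_y(1, y) = -6*y**2 - 22*y - 18; no integer root y with |y| ≤ 4.
  x = 2: f_y(2, y) = -6*y**2 - 22*y - 20; vanishes at y ∈ {-2}. (2, -2): f_x = 0, f = 0 — SINGULAR.
  x = 3: f_y(3, y) = -6*y**2 - 22*y - 18; no integer root y with |y| ≤ 4.
  x = 4: f_y(4, y) = -6*y**2 - 22*y - 12; vanishes at y ∈ {-3}. (4, -3): f_x = -32 ≠ 0.
Only singular point on the grid: (2, -2).
Classify: substitute x = 2 + u, y = -2 + v and expand: f = -2*u**3 + 2*u**2*v - 2*v**3 + v**2.
No constant or linear terms (consistent with a singular point). Quadratic part: v**2. Cubic part: -2*u**3 + 2*u**2*v - 2*v**3.
The quadratic part v**2 is a perfect square, so there is a single (double) tangent line v = 0, i.e. y = -2. Restricting the cubic part to that line (v = 0) leaves -2*u**3 ≠ 0, so f is not divisible by v and the branch is v² ≈ 2*u**3 to lowest order — this is a cusp.
Classification: cusp.


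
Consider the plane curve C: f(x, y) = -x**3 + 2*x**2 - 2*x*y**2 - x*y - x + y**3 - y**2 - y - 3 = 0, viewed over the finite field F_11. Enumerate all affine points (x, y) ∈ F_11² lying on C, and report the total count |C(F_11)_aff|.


Affine F_11-points: {(1, 2), (2, 4), (4, 2), (4, 8), (4, 10), (5, 1), (6, 3), (7, 6), (8, 2), (9, 5), (10, 6)}; count = 11.

For each of the 121 pairs (x, y) ∈ F_11², evaluate f(x, y) mod 11. Record the zeros.
  x = 0: [0↦8, 1↦7, 2↦10, 3↦1, 4↦8, 5↦4, 6↦6, 7↦9, 8↦8, 9↦9, 10↦7]  zeros at y ∈ ∅
  x = 1: [0↦8, 1↦4, 2↦0, 3↦2, 4↦5, 5↦4, 6↦5, 7↦3, 8↦4, 9↦3, 10↦6]  zeros at y ∈ {2}
  x = 2: [0↦6, 1↦10, 2↦10, 3↦1, 4↦0, 5↦2, 6↦2, 7↦6, 8↦9, 9↦6, 10↦3]  zeros at y ∈ {4}
  x = 3: [0↦7, 1↦8, 2↦1, 3↦3, 4↦9, 5↦3, 6↦2, 7↦1, 8↦6, 9↦1, 10↦3]  zeros at y ∈ ∅
  x = 4: [0↦5, 1↦3, 2↦0, 3↦2, 4↦4, 5↦1, 6↦10, 7↦4, 8↦0, 9↦4, 10↦0]  zeros at y ∈ {2, 8, 10}
  x = 5: [0↦5, 1↦0, 2↦1, 3↦3, 4↦1, 5↦1, 6↦9, 7↦9, 8↦7, 9↦9, 10↦10]  zeros at y ∈ {1}
  x = 6: [0↦1, 1↦4, 2↦9, 3↦0, 4↦5, 5↦8, 6↦4, 7↦10, 8↦10, 9↦10, 10↦5]  zeros at y ∈ {3}
  x = 7: [0↦9, 1↦9, 2↦7, 3↦9, 4↦10, 5↦5, 6↦0, 7↦1, 8↦3, 9↦1, 10↦1]  zeros at y ∈ {6}
  x = 8: [0↦1, 1↦9, 2↦0, 3↦2, 4↦10, 5↦8, 6↦2, 7↦9, 8↦2, 9↦9, 10↦3]  zeros at y ∈ {2}
  x = 9: [0↦4, 1↦9, 2↦4, 3↦6, 4↦10, 5↦0, 6↦4, 7↦6, 8↦1, 9↦6, 10↦5]  zeros at y ∈ {5}
  x = 10: [0↦1, 1↦3, 2↦2, 3↦4, 4↦4, 5↦8, 6↦0, 7↦8, 8↦5, 9↦8, 10↦1]  zeros at y ∈ {6}
Collecting zeros: affine points = {(1, 2), (2, 4), (4, 2), (4, 8), (4, 10), (5, 1), (6, 3), (7, 6), (8, 2), (9, 5), (10, 6)}.
Total count |C(F_11)_aff| = 11.


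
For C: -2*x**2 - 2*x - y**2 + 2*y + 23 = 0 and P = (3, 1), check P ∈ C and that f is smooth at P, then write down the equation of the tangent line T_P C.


Tangent line at P: 42 - 14*x = 0.

Step 1: f(3, 1) = 0, so P lies on C.
Step 2: partial derivatives
  f_x(x, y) = -4*x - 2, f_y(x, y) = 2 - 2*y.
  f_x(P) = -14, f_y(P) = 0 (gradient nonzero, so P is smooth).
Step 3: tangent line at P: -14·(x − 3) + 0·(y − 1) = 0.
Expanding: 42 - 14*x = 0.


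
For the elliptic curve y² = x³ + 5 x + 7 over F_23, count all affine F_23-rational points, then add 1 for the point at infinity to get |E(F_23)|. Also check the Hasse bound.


Affine points = {(1, 6), (1, 17), (2, 5), (2, 18), (3, 7), (3, 16), (6, 0), (11, 6), (11, 17), (12, 1), (12, 22), (18, 8), (18, 15), (21, 9), (21, 14), (22, 1), (22, 22)}; affine count = 17; |E(F_23)| = 18.

Discriminant check: Δ ∝ 4a³ + 27b² = 4·5³ + 27·7² = 4·125 + 27·49 ≡ 6 (mod 23). Nonzero ⇒ E is nonsingular.
For each x ∈ F_23, compute rhs = x³ + 5·x + 7 mod 23, then count y ∈ F_23 with y² ≡ rhs.
  x = 0: rhs = 7, matching y values: none (0 points).
  x = 1: rhs = 13, matching y values: 6, 17 (2 points).
  x = 2: rhs = 2, matching y values: 5, 18 (2 points).
  x = 3: rhs = 3, matching y values: 7, 16 (2 points).
  x = 4: rhs = 22, matching y values: none (0 points).
  x = 5: rhs = 19, matching y values: none (0 points).
  x = 6: rhs = 0, matching y values: 0 (1 points).
  x = 7: rhs = 17, matching y values: none (0 points).
  x = 8: rhs = 7, matching y values: none (0 points).
  x = 9: rhs = 22, matching y values: none (0 points).
  x = 10: rhs = 22, matching y values: none (0 points).
  x = 11: rhs = 13, matching y values: 6, 17 (2 points).
  x = 12: rhs = 1, matching y values: 1, 22 (2 points).
  x = 13: rhs = 15, matching y values: none (0 points).
  x = 14: rhs = 15, matching y values: none (0 points).
  x = 15: rhs = 7, matching y values: none (0 points).
  x = 16: rhs = 20, matching y values: none (0 points).
  x = 17: rhs = 14, matching y values: none (0 points).
  x = 18: rhs = 18, matching y values: 8, 15 (2 points).
  x = 19: rhs = 15, matching y values: none (0 points).
  x = 20: rhs = 11, matching y values: none (0 points).
  x = 21: rhs = 12, matching y values: 9, 14 (2 points).
  x = 22: rhs = 1, matching y values: 1, 22 (2 points).
Total affine count: 17.
Full point count |E(F_23)| = 17 + 1 = 18.
Hasse bound: |18 − (23+1)| = |-6| = 6 ≤ 2√23 ≈ 9.5917 ✓.


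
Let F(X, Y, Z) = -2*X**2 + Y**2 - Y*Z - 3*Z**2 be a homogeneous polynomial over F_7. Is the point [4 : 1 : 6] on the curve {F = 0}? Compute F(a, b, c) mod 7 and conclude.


F(4,1,6) ≡ 2 (mod 7); P is NOT on the curve.

Evaluate F(4, 1, 6) term-by-term (mod 7).
  -2*X**2 ↦ -2·16·1·1 = -32
  Y**2 ↦ 1·1·1·1 = 1
  -Y*Z ↦ -1·1·1·6 = -6
  -3*Z**2 ↦ -3·1·1·36 = -108
Sum: F(4, 1, 6) = (-32) + (1) + (-6) + (-108) = -145.
Reducing mod 7: -145 ≡ 2 (mod 7).
Since F(a, b, c) ≡ 2 ≠ 0 (mod 7), P does NOT lie on the curve.


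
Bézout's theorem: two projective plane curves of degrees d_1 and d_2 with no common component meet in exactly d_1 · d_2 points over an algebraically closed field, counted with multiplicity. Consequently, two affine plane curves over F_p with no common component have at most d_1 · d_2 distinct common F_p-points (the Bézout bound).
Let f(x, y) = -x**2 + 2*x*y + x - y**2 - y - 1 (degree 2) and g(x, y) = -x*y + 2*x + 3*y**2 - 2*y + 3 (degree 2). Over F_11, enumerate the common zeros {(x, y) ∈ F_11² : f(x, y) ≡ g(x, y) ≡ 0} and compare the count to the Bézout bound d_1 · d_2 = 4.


Common zeros: ∅; count = 0; Bézout bound = 4.

deg(f) = 2, deg(g) = 2, so Bézout bound = 4.
Scan x ∈ F_11. For each x, list the y ∈ F_11 with f(x, y) ≡ 0 and those with g(x, y) ≡ 0 (mod 11); the common zeros in that column are the intersection.
  x = 0: f ≡ 0 at y ∈ ∅; g ≡ 0 at y ∈ {2, 6}; common: ∅.
  x = 1: f ≡ 0 at y ∈ ∅; g ≡ 0 at y ∈ {2, 10}; common: ∅.
  x = 2: f ≡ 0 at y ∈ ∅; g ≡ 0 at y ∈ {2, 3}; common: ∅.
  x = 3: f ≡ 0 at y ∈ ∅; g ≡ 0 at y ∈ {2, 7}; common: ∅.
  x = 4: f ≡ 0 at y ∈ ∅; g ≡ 0 at y ∈ {0, 2}; common: ∅.
  x = 5: f ≡ 0 at y ∈ ∅; g ≡ 0 at y ∈ {2, 4}; common: ∅.
  x = 6: f ≡ 0 at y ∈ ∅; g ≡ 0 at y ∈ {2, 8}; common: ∅.
  x = 7: f ≡ 0 at y ∈ ∅; g ≡ 0 at y ∈ {1, 2}; common: ∅.
  x = 8: f ≡ 0 at y ∈ ∅; g ≡ 0 at y ∈ {2, 5}; common: ∅.
  x = 9: f ≡ 0 at y ∈ ∅; g ≡ 0 at y ∈ {2, 9}; common: ∅.
  x = 10: f ≡ 0 at y ∈ ∅; g ≡ 0 at y ∈ {2}; common: ∅.
Collecting: common zeros = ∅, so the count is 0.
Comparison with the Bézout bound: 0 ≤ 4 = deg(f)·deg(g), as expected for curves with no common component (the affine F_11-count falls short of the bound because intersections may lie at infinity, over extension fields, or carry multiplicity).


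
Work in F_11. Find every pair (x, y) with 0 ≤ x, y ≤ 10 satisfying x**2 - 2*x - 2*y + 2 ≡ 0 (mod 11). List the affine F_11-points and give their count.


Affine F_11-points: {(0, 1), (1, 6), (2, 1), (3, 8), (4, 5), (5, 3), (6, 2), (7, 2), (8, 3), (9, 5), (10, 8)}; count = 11.

For each of the 121 pairs (x, y) ∈ F_11², evaluate f(x, y) mod 11. Record the zeros.
  x = 0: [0↦2, 1↦0, 2↦9, 3↦7, 4↦5, 5↦3, 6↦1, 7↦10, 8↦8, 9↦6, 10↦4]  zeros at y ∈ {1}
  x = 1: [0↦1, 1↦10, 2↦8, 3↦6, 4↦4, 5↦2, 6↦0, 7↦9, 8↦7, 9↦5, 10↦3]  zeros at y ∈ {6}
  x = 2: [0↦2, 1↦0, 2↦9, 3↦7, 4↦5, 5↦3, 6↦1, 7↦10, 8↦8, 9↦6, 10↦4]  zeros at y ∈ {1}
  x = 3: [0↦5, 1↦3, 2↦1, 3↦10, 4↦8, 5↦6, 6↦4, 7↦2, 8↦0, 9↦9, 10↦7]  zeros at y ∈ {8}
  x = 4: [0↦10, 1↦8, 2↦6, 3↦4, 4↦2, 5↦0, 6↦9, 7↦7, 8↦5, 9↦3, 10↦1]  zeros at y ∈ {5}
  x = 5: [0↦6, 1↦4, 2↦2, 3↦0, 4↦9, 5↦7, 6↦5, 7↦3, 8↦1, 9↦10, 10↦8]  zeros at y ∈ {3}
  x = 6: [0↦4, 1↦2, 2↦0, 3↦9, 4↦7, 5↦5, 6↦3, 7↦1, 8↦10, 9↦8, 10↦6]  zeros at y ∈ {2}
  x = 7: [0↦4, 1↦2, 2↦0, 3↦9, 4↦7, 5↦5, 6↦3, 7↦1, 8↦10, 9↦8, 10↦6]  zeros at y ∈ {2}
  x = 8: [0↦6, 1↦4, 2↦2, 3↦0, 4↦9, 5↦7, 6↦5, 7↦3, 8↦1, 9↦10, 10↦8]  zeros at y ∈ {3}
  x = 9: [0↦10, 1↦8, 2↦6, 3↦4, 4↦2, 5↦0, 6↦9, 7↦7, 8↦5, 9↦3, 10↦1]  zeros at y ∈ {5}
  x = 10: [0↦5, 1↦3, 2↦1, 3↦10, 4↦8, 5↦6, 6↦4, 7↦2, 8↦0, 9↦9, 10↦7]  zeros at y ∈ {8}
Collecting zeros: affine points = {(0, 1), (1, 6), (2, 1), (3, 8), (4, 5), (5, 3), (6, 2), (7, 2), (8, 3), (9, 5), (10, 8)}.
Total count |C(F_11)_aff| = 11.


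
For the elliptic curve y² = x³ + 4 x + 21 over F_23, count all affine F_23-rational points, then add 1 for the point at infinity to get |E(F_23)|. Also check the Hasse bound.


Affine points = {(1, 7), (1, 16), (4, 3), (4, 20), (6, 10), (6, 13), (7, 1), (7, 22), (8, 6), (8, 17), (9, 2), (9, 21), (10, 7), (10, 16), (11, 4), (11, 19), (12, 7), (12, 16), (13, 4), (13, 19), (15, 11), (15, 12), (16, 8), (16, 15), (22, 4), (22, 19)}; affine count = 26; |E(F_23)| = 27.

Discriminant check: Δ ∝ 4a³ + 27b² = 4·4³ + 27·21² = 4·64 + 27·441 ≡ 19 (mod 23). Nonzero ⇒ E is nonsingular.
For each x ∈ F_23, compute rhs = x³ + 4·x + 21 mod 23, then count y ∈ F_23 with y² ≡ rhs.
  x = 0: rhs = 21, matching y values: none (0 points).
  x = 1: rhs = 3, matching y values: 7, 16 (2 points).
  x = 2: rhs = 14, matching y values: none (0 points).
  x = 3: rhs = 14, matching y values: none (0 points).
  x = 4: rhs = 9, matching y values: 3, 20 (2 points).
  x = 5: rhs = 5, matching y values: none (0 points).
  x = 6: rhs = 8, matching y values: 10, 13 (2 points).
  x = 7: rhs = 1, matching y values: 1, 22 (2 points).
  x = 8: rhs = 13, matching y values: 6, 17 (2 points).
  x = 9: rhs = 4, matching y values: 2, 21 (2 points).
  x = 10: rhs = 3, matching y values: 7, 16 (2 points).
  x = 11: rhs = 16, matching y values: 4, 19 (2 points).
  x = 12: rhs = 3, matching y values: 7, 16 (2 points).
  x = 13: rhs = 16, matching y values: 4, 19 (2 points).
  x = 14: rhs = 15, matching y values: none (0 points).
  x = 15: rhs = 6, matching y values: 11, 12 (2 points).
  x = 16: rhs = 18, matching y values: 8, 15 (2 points).
  x = 17: rhs = 11, matching y values: none (0 points).
  x = 18: rhs = 14, matching y values: none (0 points).
  x = 19: rhs = 10, matching y values: none (0 points).
  x = 20: rhs = 5, matching y values: none (0 points).
  x = 21: rhs = 5, matching y values: none (0 points).
  x = 22: rhs = 16, matching y values: 4, 19 (2 points).
Total affine count: 26.
Full point count |E(F_23)| = 26 + 1 = 27.
Hasse bound: |27 − (23+1)| = |3| = 3 ≤ 2√23 ≈ 9.5917 ✓.


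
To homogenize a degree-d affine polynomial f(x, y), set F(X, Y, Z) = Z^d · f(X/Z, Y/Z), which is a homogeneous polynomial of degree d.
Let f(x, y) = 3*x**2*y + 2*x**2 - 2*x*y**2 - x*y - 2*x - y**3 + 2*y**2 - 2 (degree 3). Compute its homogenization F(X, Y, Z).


F(X, Y, Z) = 3*X**2*Y + 2*X**2*Z - 2*X*Y**2 - X*Y*Z - 2*X*Z**2 - Y**3 + 2*Y**2*Z - 2*Z**3

deg(f) = 3.
Substitute x = X/Z, y = Y/Z into f, then multiply by Z^3.
  monomial 3·x^2·y^1 ↦ 3·X^2·Y^1·Z^0.
  monomial 2·x^2·y^0 ↦ 2·X^2·Y^0·Z^1.
  monomial -2·x^1·y^2 ↦ -2·X^1·Y^2·Z^0.
  monomial -1·x^1·y^1 ↦ -1·X^1·Y^1·Z^1.
  monomial -2·x^1·y^0 ↦ -2·X^1·Y^0·Z^2.
  monomial -1·x^0·y^3 ↦ -1·X^0·Y^3·Z^0.
  monomial 2·x^0·y^2 ↦ 2·X^0·Y^2·Z^1.
  monomial -2·x^0·y^0 ↦ -2·X^0·Y^0·Z^3.
Collecting: F(X, Y, Z) = 3*X**2*Y + 2*X**2*Z - 2*X*Y**2 - X*Y*Z - 2*X*Z**2 - Y**3 + 2*Y**2*Z - 2*Z**3.


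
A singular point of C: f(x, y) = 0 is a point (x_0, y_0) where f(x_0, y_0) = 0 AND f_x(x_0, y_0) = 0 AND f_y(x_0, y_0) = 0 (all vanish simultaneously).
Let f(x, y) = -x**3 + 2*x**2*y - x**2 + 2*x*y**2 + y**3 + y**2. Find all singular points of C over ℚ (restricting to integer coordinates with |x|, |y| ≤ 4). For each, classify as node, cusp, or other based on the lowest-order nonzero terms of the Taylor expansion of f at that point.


Singular points: {(0, 0)}; classification: node.

Compute partial derivatives:
  f_x = -3*x**2 + 4*x*y - 2*x + 2*y**2.
  f_y = 2*x**2 + 4*x*y + 3*y**2 + 2*y.
Scan x_0 ∈ {−4, ..., 4}. For each x_0, f_y(x_0, y) is a polynomial in y; find its integer roots y ∈ {−4, ..., 4}, then test f_x and f at those candidates.
  x = -4: f_y(-4, y) = 3*y**2 - 14*y + 32; no integer root y with |y| ≤ 4.
  x = -3: f_y(-3, y) = 3*y**2 - 10*y + 18; no integer root y with |y| ≤ 4.
  x = -2: f_y(-2, y) = 3*y**2 - 6*y + 8; no integer root y with |y| ≤ 4.
  x = -1: f_y(-1, y) = 3*y**2 - 2*y + 2; no integer root y with |y| ≤ 4.
  x = 0: f_y(0, y) = 3*y**2 + 2*y; vanishes at y ∈ {0}. (0, 0): f_x = 0, f = 0 — SINGULAR.
  x = 1: f_y(1, y) = 3*y**2 + 6*y + 2; no integer root y with |y| ≤ 4.
  x = 2: f_y(2, y) = 3*y**2 + 10*y + 8; vanishes at y ∈ {-2}. (2, -2): f_x = -24 ≠ 0.
  x = 3: f_y(3, y) = 3*y**2 + 14*y + 18; no integer root y with |y| ≤ 4.
  x = 4: f_y(4, y) = 3*y**2 + 18*y + 32; no integer root y with |y| ≤ 4.
Only singular point on the grid: (0, 0).
Classify: substitute x = 0 + u, y = 0 + v and expand: f = -u**3 + 2*u**2*v - u**2 + 2*u*v**2 + v**3 + v**2.
No constant or linear terms (consistent with a singular point). Quadratic part: -u**2 + v**2. Cubic part: -u**3 + 2*u**2*v + 2*u*v**2 + v**3.
The quadratic part v**2 - u**2 = (v − u)(v + u) splits into two distinct linear factors, so there are two distinct tangent lines y − 0 = ±(x − 0) — this is a node (ordinary double point).
Classification: node.


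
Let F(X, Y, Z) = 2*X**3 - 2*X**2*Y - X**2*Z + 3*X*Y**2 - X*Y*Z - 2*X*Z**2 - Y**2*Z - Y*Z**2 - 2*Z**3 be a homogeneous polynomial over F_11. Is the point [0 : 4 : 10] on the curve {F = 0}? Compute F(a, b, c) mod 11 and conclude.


F(0,4,10) ≡ 3 (mod 11); P is NOT on the curve.

Evaluate F(0, 4, 10) term-by-term (mod 11).
  2*X**3 ↦ 2·0·1·1 = 0
  -2*X**2*Y ↦ -2·0·4·1 = 0
  -X**2*Z ↦ -1·0·1·10 = 0
  3*X*Y**2 ↦ 3·0·16·1 = 0
  -X*Y*Z ↦ -1·0·4·10 = 0
  -2*X*Z**2 ↦ -2·0·1·100 = 0
  -Y**2*Z ↦ -1·1·16·10 = -160
  -Y*Z**2 ↦ -1·1·4·100 = -400
  -2*Z**3 ↦ -2·1·1·1000 = -2000
Sum: F(0, 4, 10) = (0) + (0) + (0) + (0) + (0) + (0) + (-160) + (-400) + (-2000) = -2560.
Reducing mod 11: -2560 ≡ 3 (mod 11).
Since F(a, b, c) ≡ 3 ≠ 0 (mod 11), P does NOT lie on the curve.


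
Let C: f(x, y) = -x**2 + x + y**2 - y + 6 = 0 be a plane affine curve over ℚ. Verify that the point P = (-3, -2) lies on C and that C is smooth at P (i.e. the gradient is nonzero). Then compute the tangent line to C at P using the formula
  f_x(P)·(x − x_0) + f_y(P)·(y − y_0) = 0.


Tangent line at P: 7*x - 5*y + 11 = 0.

Step 1: f(-3, -2) = 0, so P lies on C.
Step 2: partial derivatives
  f_x(x, y) = 1 - 2*x, f_y(x, y) = 2*y - 1.
  f_x(P) = 7, f_y(P) = -5 (gradient nonzero, so P is smooth).
Step 3: tangent line at P: 7·(x − -3) + -5·(y − -2) = 0.
Expanding: 7*x - 5*y + 11 = 0.


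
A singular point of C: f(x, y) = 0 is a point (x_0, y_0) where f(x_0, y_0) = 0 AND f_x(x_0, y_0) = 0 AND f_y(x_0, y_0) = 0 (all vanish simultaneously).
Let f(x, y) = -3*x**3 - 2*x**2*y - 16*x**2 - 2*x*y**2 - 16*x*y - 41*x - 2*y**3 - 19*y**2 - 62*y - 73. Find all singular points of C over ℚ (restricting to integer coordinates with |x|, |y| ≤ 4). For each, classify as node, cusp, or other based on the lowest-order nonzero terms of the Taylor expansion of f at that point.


Singular points: {(-1, -3)}; classification: node.

Compute partial derivatives:
  f_x = -9*x**2 - 4*x*y - 32*x - 2*y**2 - 16*y - 41.
  f_y = -2*x**2 - 4*x*y - 16*x - 6*y**2 - 38*y - 62.
Scan x_0 ∈ {−4, ..., 4}. For each x_0, f_y(x_0, y) is a polynomial in y; find its integer roots y ∈ {−4, ..., 4}, then test f_x and f at those candidates.
  x = -4: f_y(-4, y) = -6*y**2 - 22*y - 30; no integer root y with |y| ≤ 4.
  x = -3: f_y(-3, y) = -6*y**2 - 26*y - 32; no integer root y with |y| ≤ 4.
  x = -2: f_y(-2, y) = -6*y**2 - 30*y - 38; no integer root y with |y| ≤ 4.
  x = -1: f_y(-1, y) = -6*y**2 - 34*y - 48; vanishes at y ∈ {-3}. (-1, -3): f_x = 0, f = 0 — SINGULAR.
  x = 0: f_y(0, y) = -6*y**2 - 38*y - 62; no integer root y with |y| ≤ 4.
  x = 1: f_y(1, y) = -6*y**2 - 42*y - 80; no integer root y with |y| ≤ 4.
  x = 2: f_y(2, y) = -6*y**2 - 46*y - 102; no integer root y with |y| ≤ 4.
  x = 3: f_y(3, y) = -6*y**2 - 50*y - 128; no integer root y with |y| ≤ 4.
  x = 4: f_y(4, y) = -6*y**2 - 54*y - 158; no integer root y with |y| ≤ 4.
Only singular point on the grid: (-1, -3).
Classify: substitute x = -1 + u, y = -3 + v and expand: f = -3*u**3 - 2*u**2*v - u**2 - 2*u*v**2 - 2*v**3 + v**2.
No constant or linear terms (consistent with a singular point). Quadratic part: -u**2 + v**2. Cubic part: -3*u**3 - 2*u**2*v - 2*u*v**2 - 2*v**3.
The quadratic part v**2 - u**2 = (v − u)(v + u) splits into two distinct linear factors, so there are two distinct tangent lines y − -3 = ±(x − -1) — this is a node (ordinary double point).
Classification: node.


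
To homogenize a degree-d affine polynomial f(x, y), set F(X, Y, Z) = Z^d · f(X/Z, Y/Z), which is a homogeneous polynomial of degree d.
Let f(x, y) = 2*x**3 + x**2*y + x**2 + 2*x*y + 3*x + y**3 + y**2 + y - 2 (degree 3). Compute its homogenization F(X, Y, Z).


F(X, Y, Z) = 2*X**3 + X**2*Y + X**2*Z + 2*X*Y*Z + 3*X*Z**2 + Y**3 + Y**2*Z + Y*Z**2 - 2*Z**3

deg(f) = 3.
Substitute x = X/Z, y = Y/Z into f, then multiply by Z^3.
  monomial 2·x^3·y^0 ↦ 2·X^3·Y^0·Z^0.
  monomial 1·x^2·y^1 ↦ 1·X^2·Y^1·Z^0.
  monomial 1·x^2·y^0 ↦ 1·X^2·Y^0·Z^1.
  monomial 2·x^1·y^1 ↦ 2·X^1·Y^1·Z^1.
  monomial 3·x^1·y^0 ↦ 3·X^1·Y^0·Z^2.
  monomial 1·x^0·y^3 ↦ 1·X^0·Y^3·Z^0.
  monomial 1·x^0·y^2 ↦ 1·X^0·Y^2·Z^1.
  monomial 1·x^0·y^1 ↦ 1·X^0·Y^1·Z^2.
  monomial -2·x^0·y^0 ↦ -2·X^0·Y^0·Z^3.
Collecting: F(X, Y, Z) = 2*X**3 + X**2*Y + X**2*Z + 2*X*Y*Z + 3*X*Z**2 + Y**3 + Y**2*Z + Y*Z**2 - 2*Z**3.


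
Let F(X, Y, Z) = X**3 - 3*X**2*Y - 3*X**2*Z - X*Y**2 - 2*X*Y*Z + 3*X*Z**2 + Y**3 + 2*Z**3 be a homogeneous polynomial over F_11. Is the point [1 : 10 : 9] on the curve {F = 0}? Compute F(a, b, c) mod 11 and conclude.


F(1,10,9) ≡ 0 (mod 11); P is on the curve.

Evaluate F(1, 10, 9) term-by-term (mod 11).
  X**3 ↦ 1·1·1·1 = 1
  -3*X**2*Y ↦ -3·1·10·1 = -30
  -3*X**2*Z ↦ -3·1·1·9 = -27
  -X*Y**2 ↦ -1·1·100·1 = -100
  -2*X*Y*Z ↦ -2·1·10·9 = -180
  3*X*Z**2 ↦ 3·1·1·81 = 243
  Y**3 ↦ 1·1·1000·1 = 1000
  2*Z**3 ↦ 2·1·1·729 = 1458
Sum: F(1, 10, 9) = (1) + (-30) + (-27) + (-100) + (-180) + (243) + (1000) + (1458) = 2365.
Reducing mod 11: 2365 ≡ 0 (mod 11).
Since F(a, b, c) ≡ 0 (mod 11), P lies on the curve.


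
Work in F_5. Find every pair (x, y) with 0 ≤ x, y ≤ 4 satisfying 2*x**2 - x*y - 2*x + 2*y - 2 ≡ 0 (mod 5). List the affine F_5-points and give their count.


Affine F_5-points: {(0, 1), (1, 2), (3, 0), (4, 1)}; count = 4.

For each of the 25 pairs (x, y) ∈ F_5², evaluate f(x, y) mod 5. Record the zeros.
  x = 0: [0↦3, 1↦0, 2↦2, 3↦4, 4↦1]  zeros at y ∈ {1}
  x = 1: [0↦3, 1↦4, 2↦0, 3↦1, 4↦2]  zeros at y ∈ {2}
  x = 2: [0↦2, 1↦2, 2↦2, 3↦2, 4↦2]  zeros at y ∈ ∅
  x = 3: [0↦0, 1↦4, 2↦3, 3↦2, 4↦1]  zeros at y ∈ {0}
  x = 4: [0↦2, 1↦0, 2↦3, 3↦1, 4↦4]  zeros at y ∈ {1}
Collecting zeros: affine points = {(0, 1), (1, 2), (3, 0), (4, 1)}.
Total count |C(F_5)_aff| = 4.


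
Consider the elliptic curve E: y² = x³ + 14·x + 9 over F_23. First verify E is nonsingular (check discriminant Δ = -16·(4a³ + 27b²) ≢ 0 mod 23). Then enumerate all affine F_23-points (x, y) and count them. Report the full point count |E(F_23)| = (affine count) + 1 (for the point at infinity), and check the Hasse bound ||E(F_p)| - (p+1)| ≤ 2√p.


Affine points = {(0, 3), (0, 20), (1, 1), (1, 22), (3, 3), (3, 20), (7, 6), (7, 17), (8, 9), (8, 14), (9, 6), (9, 17), (15, 11), (15, 12), (17, 10), (17, 13), (19, 2), (19, 21), (20, 3), (20, 20)}; affine count = 20; |E(F_23)| = 21.

Discriminant check: Δ ∝ 4a³ + 27b² = 4·14³ + 27·9² = 4·2744 + 27·81 ≡ 7 (mod 23). Nonzero ⇒ E is nonsingular.
For each x ∈ F_23, compute rhs = x³ + 14·x + 9 mod 23, then count y ∈ F_23 with y² ≡ rhs.
  x = 0: rhs = 9, matching y values: 3, 20 (2 points).
  x = 1: rhs = 1, matching y values: 1, 22 (2 points).
  x = 2: rhs = 22, matching y values: none (0 points).
  x = 3: rhs = 9, matching y values: 3, 20 (2 points).
  x = 4: rhs = 14, matching y values: none (0 points).
  x = 5: rhs = 20, matching y values: none (0 points).
  x = 6: rhs = 10, matching y values: none (0 points).
  x = 7: rhs = 13, matching y values: 6, 17 (2 points).
  x = 8: rhs = 12, matching y values: 9, 14 (2 points).
  x = 9: rhs = 13, matching y values: 6, 17 (2 points).
  x = 10: rhs = 22, matching y values: none (0 points).
  x = 11: rhs = 22, matching y values: none (0 points).
  x = 12: rhs = 19, matching y values: none (0 points).
  x = 13: rhs = 19, matching y values: none (0 points).
  x = 14: rhs = 5, matching y values: none (0 points).
  x = 15: rhs = 6, matching y values: 11, 12 (2 points).
  x = 16: rhs = 5, matching y values: none (0 points).
  x = 17: rhs = 8, matching y values: 10, 13 (2 points).
  x = 18: rhs = 21, matching y values: none (0 points).
  x = 19: rhs = 4, matching y values: 2, 21 (2 points).
  x = 20: rhs = 9, matching y values: 3, 20 (2 points).
  x = 21: rhs = 19, matching y values: none (0 points).
  x = 22: rhs = 17, matching y values: none (0 points).
Total affine count: 20.
Full point count |E(F_23)| = 20 + 1 = 21.
Hasse bound: |21 − (23+1)| = |-3| = 3 ≤ 2√23 ≈ 9.5917 ✓.


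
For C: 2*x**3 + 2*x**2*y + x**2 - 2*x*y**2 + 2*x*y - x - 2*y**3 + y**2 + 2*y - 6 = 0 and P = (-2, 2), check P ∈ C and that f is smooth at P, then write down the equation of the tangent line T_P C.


Tangent line at P: -x + 2*y - 6 = 0.

Step 1: f(-2, 2) = 0, so P lies on C.
Step 2: partial derivatives
  f_x(x, y) = 6*x**2 + 4*x*y + 2*x - 2*y**2 + 2*y - 1, f_y(x, y) = 2*x**2 - 4*x*y + 2*x - 6*y**2 + 2*y + 2.
  f_x(P) = -1, f_y(P) = 2 (gradient nonzero, so P is smooth).
Step 3: tangent line at P: -1·(x − -2) + 2·(y − 2) = 0.
Expanding: -x + 2*y - 6 = 0.


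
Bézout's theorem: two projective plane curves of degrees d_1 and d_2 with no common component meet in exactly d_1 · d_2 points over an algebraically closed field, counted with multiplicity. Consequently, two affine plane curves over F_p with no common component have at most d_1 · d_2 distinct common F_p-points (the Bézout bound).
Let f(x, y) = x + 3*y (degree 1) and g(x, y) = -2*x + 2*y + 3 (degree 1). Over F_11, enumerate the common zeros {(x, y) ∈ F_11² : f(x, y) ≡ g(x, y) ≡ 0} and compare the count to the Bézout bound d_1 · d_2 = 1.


Common zeros: {(8, 1)}; count = 1; Bézout bound = 1.

deg(f) = 1, deg(g) = 1, so Bézout bound = 1.
Scan x ∈ F_11. For each x, list the y ∈ F_11 with f(x, y) ≡ 0 and those with g(x, y) ≡ 0 (mod 11); the common zeros in that column are the intersection.
  x = 0: f ≡ 0 at y ∈ {0}; g ≡ 0 at y ∈ {4}; common: ∅.
  x = 1: f ≡ 0 at y ∈ {7}; g ≡ 0 at y ∈ {5}; common: ∅.
  x = 2: f ≡ 0 at y ∈ {3}; g ≡ 0 at y ∈ {6}; common: ∅.
  x = 3: f ≡ 0 at y ∈ {10}; g ≡ 0 at y ∈ {7}; common: ∅.
  x = 4: f ≡ 0 at y ∈ {6}; g ≡ 0 at y ∈ {8}; common: ∅.
  x = 5: f ≡ 0 at y ∈ {2}; g ≡ 0 at y ∈ {9}; common: ∅.
  x = 6: f ≡ 0 at y ∈ {9}; g ≡ 0 at y ∈ {10}; common: ∅.
  x = 7: f ≡ 0 at y ∈ {5}; g ≡ 0 at y ∈ {0}; common: ∅.
  x = 8: f ≡ 0 at y ∈ {1}; g ≡ 0 at y ∈ {1}; common: {1}.
  x = 9: f ≡ 0 at y ∈ {8}; g ≡ 0 at y ∈ {2}; common: ∅.
  x = 10: f ≡ 0 at y ∈ {4}; g ≡ 0 at y ∈ {3}; common: ∅.
Collecting: common zeros = {(8, 1)}, so the count is 1.
Comparison with the Bézout bound: 1 ≤ 1 = deg(f)·deg(g), as expected for curves with no common component (the bound is attained).


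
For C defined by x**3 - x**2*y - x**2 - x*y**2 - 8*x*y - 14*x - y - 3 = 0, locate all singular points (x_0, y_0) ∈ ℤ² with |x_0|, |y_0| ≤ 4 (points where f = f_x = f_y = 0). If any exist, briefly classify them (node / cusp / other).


Singular points: {(-1, -3)}; classification: node.

Compute partial derivatives:
  f_x = 3*x**2 - 2*x*y - 2*x - y**2 - 8*y - 14.
  f_y = -x**2 - 2*x*y - 8*x - 1.
Scan x_0 ∈ {−4, ..., 4}. For each x_0, f_y(x_0, y) is a polynomial in y; find its integer roots y ∈ {−4, ..., 4}, then test f_x and f at those candidates.
  x = -4: f_y(-4, y) = 8*y + 15; no integer root y with |y| ≤ 4.
  x = -3: f_y(-3, y) = 6*y + 14; no integer root y with |y| ≤ 4.
  x = -2: f_y(-2, y) = 4*y + 11; no integer root y with |y| ≤ 4.
  x = -1: f_y(-1, y) = 2*y + 6; vanishes at y ∈ {-3}. (-1, -3): f_x = 0, f = 0 — SINGULAR.
  x = 0: f_y(0, y) = -1; no integer root y with |y| ≤ 4.
  x = 1: f_y(1, y) = -2*y - 10; no integer root y with |y| ≤ 4.
  x = 2: f_y(2, y) = -4*y - 21; no integer root y with |y| ≤ 4.
  x = 3: f_y(3, y) = -6*y - 34; no integer root y with |y| ≤ 4.
  x = 4: f_y(4, y) = -8*y - 49; no integer root y with |y| ≤ 4.
Only singular point on the grid: (-1, -3).
Classify: substitute x = -1 + u, y = -3 + v and expand: f = u**3 - u**2*v - u**2 - u*v**2 + v**2.
No constant or linear terms (consistent with a singular point). Quadratic part: -u**2 + v**2. Cubic part: u**3 - u**2*v - u*v**2.
The quadratic part v**2 - u**2 = (v − u)(v + u) splits into two distinct linear factors, so there are two distinct tangent lines y − -3 = ±(x − -1) — this is a node (ordinary double point).
Classification: node.


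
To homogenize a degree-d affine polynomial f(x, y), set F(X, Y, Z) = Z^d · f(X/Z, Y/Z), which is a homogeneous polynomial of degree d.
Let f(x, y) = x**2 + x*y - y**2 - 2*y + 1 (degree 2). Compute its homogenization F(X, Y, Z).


F(X, Y, Z) = X**2 + X*Y - Y**2 - 2*Y*Z + Z**2

deg(f) = 2.
Substitute x = X/Z, y = Y/Z into f, then multiply by Z^2.
  monomial 1·x^2·y^0 ↦ 1·X^2·Y^0·Z^0.
  monomial 1·x^1·y^1 ↦ 1·X^1·Y^1·Z^0.
  monomial -1·x^0·y^2 ↦ -1·X^0·Y^2·Z^0.
  monomial -2·x^0·y^1 ↦ -2·X^0·Y^1·Z^1.
  monomial 1·x^0·y^0 ↦ 1·X^0·Y^0·Z^2.
Collecting: F(X, Y, Z) = X**2 + X*Y - Y**2 - 2*Y*Z + Z**2.


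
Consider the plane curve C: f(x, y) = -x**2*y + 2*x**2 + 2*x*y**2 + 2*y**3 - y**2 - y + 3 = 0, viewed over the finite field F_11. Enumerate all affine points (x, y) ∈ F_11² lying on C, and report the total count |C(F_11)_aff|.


Affine F_11-points: {(1, 7), (2, 0), (2, 1), (2, 3), (5, 3), (6, 4), (6, 8), (6, 10), (7, 1), (8, 2), (8, 8), (8, 10), (9, 0), (10, 4)}; count = 14.

For each of the 121 pairs (x, y) ∈ F_11², evaluate f(x, y) mod 11. Record the zeros.
  x = 0: [0↦3, 1↦3, 2↦2, 3↦1, 4↦1, 5↦3, 6↦8, 7↦6, 8↦9, 9↦7, 10↦1]  zeros at y ∈ ∅
  x = 1: [0↦5, 1↦6, 2↦10, 3↦7, 4↦9, 5↦6, 6↦10, 7↦0, 8↦10, 9↦8, 10↦6]  zeros at y ∈ {7}
  x = 2: [0↦0, 1↦0, 2↦7, 3↦0, 4↦2, 5↦3, 6↦4, 7↦6, 8↦10, 9↦6, 10↦6]  zeros at y ∈ {0, 1, 3}
  x = 3: [0↦10, 1↦7, 2↦4, 3↦2, 4↦2, 5↦5, 6↦1, 7↦2, 8↦9, 9↦1, 10↦1]  zeros at y ∈ ∅
  x = 4: [0↦2, 1↦5, 2↦1, 3↦2, 4↦9, 5↦1, 6↦1, 7↦10, 8↦7, 9↦4, 10↦2]  zeros at y ∈ ∅
  x = 5: [0↦9, 1↦5, 2↦9, 3↦0, 4↦1, 5↦2, 6↦4, 7↦8, 8↦4, 9↦4, 10↦9]  zeros at y ∈ {3}
  x = 6: [0↦9, 1↦7, 2↦6, 3↦7, 4↦0, 5↦8, 6↦10, 7↦7, 8↦0, 9↦1, 10↦0]  zeros at y ∈ {4, 8, 10}
  x = 7: [0↦2, 1↦0, 2↦3, 3↦1, 4↦6, 5↦8, 6↦8, 7↦7, 8↦6, 9↦6, 10↦8]  zeros at y ∈ {1}
  x = 8: [0↦10, 1↦6, 2↦0, 3↦4, 4↦8, 5↦2, 6↦9, 7↦8, 8↦0, 9↦8, 10↦0]  zeros at y ∈ {2, 8, 10}
  x = 9: [0↦0, 1↦3, 2↦8, 3↦5, 4↦6, 5↦1, 6↦2, 7↦10, 8↦4, 9↦7, 10↦9]  zeros at y ∈ {0}
  x = 10: [0↦5, 1↦2, 2↦5, 3↦4, 4↦0, 5↦5, 6↦9, 7↦2, 8↦7, 9↦3, 10↦2]  zeros at y ∈ {4}
Collecting zeros: affine points = {(1, 7), (2, 0), (2, 1), (2, 3), (5, 3), (6, 4), (6, 8), (6, 10), (7, 1), (8, 2), (8, 8), (8, 10), (9, 0), (10, 4)}.
Total count |C(F_11)_aff| = 14.


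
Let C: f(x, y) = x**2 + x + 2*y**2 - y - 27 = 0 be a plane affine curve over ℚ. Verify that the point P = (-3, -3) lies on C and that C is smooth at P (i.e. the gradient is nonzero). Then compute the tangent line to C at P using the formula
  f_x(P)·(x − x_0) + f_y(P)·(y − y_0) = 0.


Tangent line at P: -5*x - 13*y - 54 = 0.

Step 1: f(-3, -3) = 0, so P lies on C.
Step 2: partial derivatives
  f_x(x, y) = 2*x + 1, f_y(x, y) = 4*y - 1.
  f_x(P) = -5, f_y(P) = -13 (gradient nonzero, so P is smooth).
Step 3: tangent line at P: -5·(x − -3) + -13·(y − -3) = 0.
Expanding: -5*x - 13*y - 54 = 0.


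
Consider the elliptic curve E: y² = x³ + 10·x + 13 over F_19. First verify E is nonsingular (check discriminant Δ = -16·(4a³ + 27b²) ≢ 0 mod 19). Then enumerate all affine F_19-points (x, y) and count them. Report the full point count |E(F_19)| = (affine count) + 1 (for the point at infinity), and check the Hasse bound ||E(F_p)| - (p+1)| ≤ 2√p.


Affine points = {(1, 9), (1, 10), (5, 6), (5, 13), (6, 2), (6, 17), (8, 4), (8, 15), (10, 7), (10, 12), (14, 3), (14, 16), (15, 2), (15, 17), (17, 2), (17, 17)}; affine count = 16; |E(F_19)| = 17.

Discriminant check: Δ ∝ 4a³ + 27b² = 4·10³ + 27·13² = 4·1000 + 27·169 ≡ 13 (mod 19). Nonzero ⇒ E is nonsingular.
For each x ∈ F_19, compute rhs = x³ + 10·x + 13 mod 19, then count y ∈ F_19 with y² ≡ rhs.
  x = 0: rhs = 13, matching y values: none (0 points).
  x = 1: rhs = 5, matching y values: 9, 10 (2 points).
  x = 2: rhs = 3, matching y values: none (0 points).
  x = 3: rhs = 13, matching y values: none (0 points).
  x = 4: rhs = 3, matching y values: none (0 points).
  x = 5: rhs = 17, matching y values: 6, 13 (2 points).
  x = 6: rhs = 4, matching y values: 2, 17 (2 points).
  x = 7: rhs = 8, matching y values: none (0 points).
  x = 8: rhs = 16, matching y values: 4, 15 (2 points).
  x = 9: rhs = 15, matching y values: none (0 points).
  x = 10: rhs = 11, matching y values: 7, 12 (2 points).
  x = 11: rhs = 10, matching y values: none (0 points).
  x = 12: rhs = 18, matching y values: none (0 points).
  x = 13: rhs = 3, matching y values: none (0 points).
  x = 14: rhs = 9, matching y values: 3, 16 (2 points).
  x = 15: rhs = 4, matching y values: 2, 17 (2 points).
  x = 16: rhs = 13, matching y values: none (0 points).
  x = 17: rhs = 4, matching y values: 2, 17 (2 points).
  x = 18: rhs = 2, matching y values: none (0 points).
Total affine count: 16.
Full point count |E(F_19)| = 16 + 1 = 17.
Hasse bound: |17 − (19+1)| = |-3| = 3 ≤ 2√19 ≈ 8.7178 ✓.
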